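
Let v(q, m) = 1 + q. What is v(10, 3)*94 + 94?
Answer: 1128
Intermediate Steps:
v(10, 3)*94 + 94 = (1 + 10)*94 + 94 = 11*94 + 94 = 1034 + 94 = 1128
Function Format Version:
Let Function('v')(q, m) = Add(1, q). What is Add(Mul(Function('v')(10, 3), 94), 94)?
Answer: 1128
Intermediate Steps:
Add(Mul(Function('v')(10, 3), 94), 94) = Add(Mul(Add(1, 10), 94), 94) = Add(Mul(11, 94), 94) = Add(1034, 94) = 1128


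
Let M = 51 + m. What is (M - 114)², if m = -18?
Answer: 6561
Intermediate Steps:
M = 33 (M = 51 - 18 = 33)
(M - 114)² = (33 - 114)² = (-81)² = 6561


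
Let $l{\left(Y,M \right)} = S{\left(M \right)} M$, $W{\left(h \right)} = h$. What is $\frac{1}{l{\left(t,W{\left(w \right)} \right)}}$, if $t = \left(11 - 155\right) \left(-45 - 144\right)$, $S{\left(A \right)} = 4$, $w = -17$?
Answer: $- \frac{1}{68} \approx -0.014706$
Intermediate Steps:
$t = 27216$ ($t = \left(-144\right) \left(-189\right) = 27216$)
$l{\left(Y,M \right)} = 4 M$
$\frac{1}{l{\left(t,W{\left(w \right)} \right)}} = \frac{1}{4 \left(-17\right)} = \frac{1}{-68} = - \frac{1}{68}$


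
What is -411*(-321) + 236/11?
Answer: 1451477/11 ≈ 1.3195e+5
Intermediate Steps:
-411*(-321) + 236/11 = 131931 + 236*(1/11) = 131931 + 236/11 = 1451477/11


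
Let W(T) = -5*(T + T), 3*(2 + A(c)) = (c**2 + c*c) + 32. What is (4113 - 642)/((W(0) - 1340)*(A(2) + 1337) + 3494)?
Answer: -10413/5409818 ≈ -0.0019248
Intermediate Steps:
A(c) = 26/3 + 2*c**2/3 (A(c) = -2 + ((c**2 + c*c) + 32)/3 = -2 + ((c**2 + c**2) + 32)/3 = -2 + (2*c**2 + 32)/3 = -2 + (32 + 2*c**2)/3 = -2 + (32/3 + 2*c**2/3) = 26/3 + 2*c**2/3)
W(T) = -10*T
(4113 - 642)/((W(0) - 1340)*(A(2) + 1337) + 3494) = (4113 - 642)/((-10*0 - 1340)*((26/3 + (2/3)*2**2) + 1337) + 3494) = 3471/((0 - 1340)*((26/3 + (2/3)*4) + 1337) + 3494) = 3471/(-1340*((26/3 + 8/3) + 1337) + 3494) = 3471/(-1340*(34/3 + 1337) + 3494) = 3471/(-1340*4045/3 + 3494) = 3471/(-5420300/3 + 3494) = 3471/(-5409818/3) = 3471*(-3/5409818) = -10413/5409818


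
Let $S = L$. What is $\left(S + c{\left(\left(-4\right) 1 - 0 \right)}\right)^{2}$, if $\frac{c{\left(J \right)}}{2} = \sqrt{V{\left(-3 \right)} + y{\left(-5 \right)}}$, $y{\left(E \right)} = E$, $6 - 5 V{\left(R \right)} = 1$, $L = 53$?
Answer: $2793 + 424 i \approx 2793.0 + 424.0 i$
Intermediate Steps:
$V{\left(R \right)} = 1$ ($V{\left(R \right)} = \frac{6}{5} - \frac{1}{5} = 1$)
$S = 53$
$c{\left(J \right)} = 4 i$ ($c{\left(J \right)} = 2 \sqrt{1 - 5} = 2 \sqrt{-4} = 2 \cdot 2 i = 4 i$)
$\left(S + c{\left(\left(-4\right) 1 - 0 \right)}\right)^{2} = \left(53 + 4 i\right)^{2}$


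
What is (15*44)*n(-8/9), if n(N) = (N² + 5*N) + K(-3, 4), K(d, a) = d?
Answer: -118580/27 ≈ -4391.9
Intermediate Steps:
n(N) = -3 + N² + 5*N (n(N) = (N² + 5*N) - 3 = -3 + N² + 5*N)
(15*44)*n(-8/9) = (15*44)*(-3 + (-8/9)² + 5*(-8/9)) = 660*(-3 + (-8*⅑)² + 5*(-8*⅑)) = 660*(-3 + (-8/9)² + 5*(-8/9)) = 660*(-3 + 64/81 - 40/9) = 660*(-539/81) = -118580/27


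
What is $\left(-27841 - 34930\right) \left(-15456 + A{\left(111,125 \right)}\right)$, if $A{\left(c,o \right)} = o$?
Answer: $962342201$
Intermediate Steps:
$\left(-27841 - 34930\right) \left(-15456 + A{\left(111,125 \right)}\right) = \left(-27841 - 34930\right) \left(-15456 + 125\right) = \left(-62771\right) \left(-15331\right) = 962342201$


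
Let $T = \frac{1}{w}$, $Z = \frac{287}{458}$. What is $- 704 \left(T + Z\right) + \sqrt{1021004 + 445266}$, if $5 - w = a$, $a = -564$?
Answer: $- \frac{57643872}{130301} + \sqrt{1466270} \approx 768.51$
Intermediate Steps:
$w = 569$ ($w = 5 - -564 = 5 + 564 = 569$)
$Z = \frac{287}{458}$ ($Z = 287 \cdot \frac{1}{458} = \frac{287}{458} \approx 0.62664$)
$T = \frac{1}{569} \approx 0.0017575$
$- 704 \left(T + Z\right) + \sqrt{1021004 + 445266} = - 704 \left(\frac{1}{569} + \frac{287}{458}\right) + \sqrt{1021004 + 445266} = \left(-704\right) \frac{163761}{260602} + \sqrt{1466270} = - \frac{57643872}{130301} + \sqrt{1466270}$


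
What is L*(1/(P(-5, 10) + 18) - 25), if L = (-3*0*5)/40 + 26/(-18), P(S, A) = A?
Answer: 3029/84 ≈ 36.060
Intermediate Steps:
L = -13/9 (L = (0*5)*(1/40) + 26*(-1/18) = 0*(1/40) - 13/9 = 0 - 13/9 = -13/9 ≈ -1.4444)
L*(1/(P(-5, 10) + 18) - 25) = -13*(1/(10 + 18) - 25)/9 = -13*(1/28 - 25)/9 = -13/9*(-699/28) = 3029/84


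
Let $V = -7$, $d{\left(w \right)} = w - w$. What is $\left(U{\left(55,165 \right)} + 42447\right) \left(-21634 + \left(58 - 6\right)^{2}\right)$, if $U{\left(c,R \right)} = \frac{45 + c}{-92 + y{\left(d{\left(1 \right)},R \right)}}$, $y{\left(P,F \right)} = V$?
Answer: $- \frac{26515585430}{33} \approx -8.035 \cdot 10^{8}$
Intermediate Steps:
$d{\left(w \right)} = 0$
$y{\left(P,F \right)} = -7$
$U{\left(c,R \right)} = - \frac{5}{11} - \frac{c}{99}$ ($U{\left(c,R \right)} = \frac{45 + c}{-92 - 7} = \frac{45 + c}{-99} = \left(45 + c\right) \left(- \frac{1}{99}\right) = - \frac{5}{11} - \frac{c}{99}$)
$\left(U{\left(55,165 \right)} + 42447\right) \left(-21634 + \left(58 - 6\right)^{2}\right) = \left(\left(- \frac{5}{11} - \frac{5}{9}\right) + 42447\right) \left(-21634 + \left(58 - 6\right)^{2}\right) = \left(\left(- \frac{5}{11} - \frac{5}{9}\right) + 42447\right) \left(-21634 + 52^{2}\right) = \left(- \frac{100}{99} + 42447\right) \left(-21634 + 2704\right) = \frac{4202153}{99} \left(-18930\right) = - \frac{26515585430}{33}$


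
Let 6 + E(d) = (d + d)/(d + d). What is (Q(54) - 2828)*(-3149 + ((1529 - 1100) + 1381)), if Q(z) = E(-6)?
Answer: 3793387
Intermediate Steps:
E(d) = -5 (E(d) = -6 + (d + d)/(d + d) = -6 + (2*d)/((2*d)) = -6 + (2*d)*(1/(2*d)) = -6 + 1 = -5)
Q(z) = -5
(Q(54) - 2828)*(-3149 + ((1529 - 1100) + 1381)) = (-5 - 2828)*(-3149 + ((1529 - 1100) + 1381)) = -2833*(-3149 + (429 + 1381)) = -2833*(-3149 + 1810) = -2833*(-1339) = 3793387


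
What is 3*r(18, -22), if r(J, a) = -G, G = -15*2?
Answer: 90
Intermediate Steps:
G = -30
r(J, a) = 30 (r(J, a) = -1*(-30) = 30)
3*r(18, -22) = 3*30 = 90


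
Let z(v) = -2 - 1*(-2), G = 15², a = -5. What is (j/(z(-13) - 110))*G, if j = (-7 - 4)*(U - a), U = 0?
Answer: 225/2 ≈ 112.50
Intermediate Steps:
G = 225
z(v) = 0 (z(v) = -2 + 2 = 0)
j = -55 (j = (-7 - 4)*(0 - 1*(-5)) = -11*(0 + 5) = -11*5 = -55)
(j/(z(-13) - 110))*G = -55/(0 - 110)*225 = -55/(-110)*225 = -55*(-1/110)*225 = (½)*225 = 225/2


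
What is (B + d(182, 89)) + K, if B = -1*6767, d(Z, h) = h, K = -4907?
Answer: -11585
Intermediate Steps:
B = -6767
(B + d(182, 89)) + K = (-6767 + 89) - 4907 = -6678 - 4907 = -11585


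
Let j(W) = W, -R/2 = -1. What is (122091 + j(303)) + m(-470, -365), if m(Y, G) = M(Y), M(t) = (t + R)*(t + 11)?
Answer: 337206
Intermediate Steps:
R = 2 (R = -2*(-1) = 2)
M(t) = (2 + t)*(11 + t) (M(t) = (t + 2)*(t + 11) = (2 + t)*(11 + t))
m(Y, G) = 22 + Y**2 + 13*Y
(122091 + j(303)) + m(-470, -365) = (122091 + 303) + (22 + (-470)**2 + 13*(-470)) = 122394 + (22 + 220900 - 6110) = 122394 + 214812 = 337206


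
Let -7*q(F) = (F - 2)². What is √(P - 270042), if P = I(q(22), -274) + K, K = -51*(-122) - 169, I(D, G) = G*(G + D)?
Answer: I*√8489537/7 ≈ 416.24*I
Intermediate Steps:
q(F) = -(-2 + F)²/7 (q(F) = -(F - 2)²/7 = -(-2 + F)²/7)
I(D, G) = G*(D + G)
K = 6053 (K = 6222 - 169 = 6053)
P = 677503/7 (P = -274*(-(-2 + 22)²/7 - 274) + 6053 = -274*(-⅐*20² - 274) + 6053 = -274*(-⅐*400 - 274) + 6053 = -274*(-400/7 - 274) + 6053 = -274*(-2318/7) + 6053 = 635132/7 + 6053 = 677503/7 ≈ 96786.)
√(P - 270042) = √(677503/7 - 270042) = √(-1212791/7) = I*√8489537/7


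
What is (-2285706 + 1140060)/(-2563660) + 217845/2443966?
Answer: 419800048092/783187234445 ≈ 0.53601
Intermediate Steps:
(-2285706 + 1140060)/(-2563660) + 217845/2443966 = -1145646*(-1/2563660) + 217845*(1/2443966) = 572823/1281830 + 217845/2443966 = 419800048092/783187234445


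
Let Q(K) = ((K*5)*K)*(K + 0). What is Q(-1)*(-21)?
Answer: 105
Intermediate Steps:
Q(K) = 5*K**3 (Q(K) = ((5*K)*K)*K = (5*K**2)*K = 5*K**3)
Q(-1)*(-21) = (5*(-1)**3)*(-21) = (5*(-1))*(-21) = -5*(-21) = 105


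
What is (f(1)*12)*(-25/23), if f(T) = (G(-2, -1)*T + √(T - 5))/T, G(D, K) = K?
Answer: 300/23 - 600*I/23 ≈ 13.043 - 26.087*I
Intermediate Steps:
f(T) = (√(-5 + T) - T)/T (f(T) = (-T + √(T - 5))/T = (-T + √(-5 + T))/T = (√(-5 + T) - T)/T)
(f(1)*12)*(-25/23) = (((√(-5 + 1) - 1*1)/1)*12)*(-25/23) = ((1*(√(-4) - 1))*12)*(-25*1/23) = ((1*(2*I - 1))*12)*(-25/23) = ((1*(-1 + 2*I))*12)*(-25/23) = ((-1 + 2*I)*12)*(-25/23) = (-12 + 24*I)*(-25/23) = 300/23 - 600*I/23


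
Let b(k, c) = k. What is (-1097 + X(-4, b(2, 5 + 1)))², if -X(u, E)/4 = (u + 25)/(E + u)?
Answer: 1113025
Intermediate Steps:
X(u, E) = -4*(25 + u)/(E + u) (X(u, E) = -4*(u + 25)/(E + u) = -4*(25 + u)/(E + u))
(-1097 + X(-4, b(2, 5 + 1)))² = (-1097 + 4*(-25 - 1*(-4))/(2 - 4))² = (-1097 + 4*(-25 + 4)/(-2))² = (-1097 + 4*(-½)*(-21))² = (-1097 + 42)² = (-1055)² = 1113025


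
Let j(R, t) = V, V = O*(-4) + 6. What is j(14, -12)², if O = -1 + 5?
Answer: 100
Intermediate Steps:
O = 4
V = -10 (V = 4*(-4) + 6 = -16 + 6 = -10)
j(R, t) = -10
j(14, -12)² = (-10)² = 100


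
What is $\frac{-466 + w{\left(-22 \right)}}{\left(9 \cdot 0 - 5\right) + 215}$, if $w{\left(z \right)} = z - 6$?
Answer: $- \frac{247}{105} \approx -2.3524$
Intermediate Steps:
$w{\left(z \right)} = -6 + z$ ($w{\left(z \right)} = z - 6 = -6 + z$)
$\frac{-466 + w{\left(-22 \right)}}{\left(9 \cdot 0 - 5\right) + 215} = \frac{-466 - 28}{\left(9 \cdot 0 - 5\right) + 215} = \frac{-466 - 28}{\left(0 - 5\right) + 215} = - \frac{494}{-5 + 215} = - \frac{494}{210} = \left(-494\right) \frac{1}{210} = - \frac{247}{105}$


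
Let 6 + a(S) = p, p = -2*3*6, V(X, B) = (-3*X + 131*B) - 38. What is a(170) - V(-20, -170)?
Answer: 22206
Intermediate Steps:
V(X, B) = -38 - 3*X + 131*B
p = -36 (p = -6*6 = -36)
a(S) = -42 (a(S) = -6 - 36 = -42)
a(170) - V(-20, -170) = -42 - (-38 - 3*(-20) + 131*(-170)) = -42 - (-38 + 60 - 22270) = -42 - 1*(-22248) = -42 + 22248 = 22206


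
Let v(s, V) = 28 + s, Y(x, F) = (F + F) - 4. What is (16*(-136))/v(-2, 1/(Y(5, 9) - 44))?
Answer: -1088/13 ≈ -83.692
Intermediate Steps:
Y(x, F) = -4 + 2*F (Y(x, F) = 2*F - 4 = -4 + 2*F)
(16*(-136))/v(-2, 1/(Y(5, 9) - 44)) = (16*(-136))/(28 - 2) = -2176/26 = -2176*1/26 = -1088/13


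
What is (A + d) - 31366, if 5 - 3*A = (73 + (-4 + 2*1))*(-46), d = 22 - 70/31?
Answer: -2813801/93 ≈ -30256.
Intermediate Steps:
d = 612/31 (d = 22 - 70*1/31 = 22 - 70/31 = 612/31 ≈ 19.742)
A = 3271/3 (A = 5/3 - (73 + (-4 + 2*1))*(-46)/3 = 5/3 - (73 + (-4 + 2))*(-46)/3 = 5/3 - (73 - 2)*(-46)/3 = 5/3 - 71*(-46)/3 = 5/3 - ⅓*(-3266) = 5/3 + 3266/3 = 3271/3 ≈ 1090.3)
(A + d) - 31366 = (3271/3 + 612/31) - 31366 = 103237/93 - 31366 = -2813801/93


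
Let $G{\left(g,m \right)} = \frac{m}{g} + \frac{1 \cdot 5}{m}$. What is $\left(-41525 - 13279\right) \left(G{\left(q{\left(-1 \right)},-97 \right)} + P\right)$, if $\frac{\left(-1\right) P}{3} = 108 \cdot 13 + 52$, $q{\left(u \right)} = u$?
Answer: $\frac{22704858768}{97} \approx 2.3407 \cdot 10^{8}$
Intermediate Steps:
$P = -4368$ ($P = - 3 \left(108 \cdot 13 + 52\right) = - 3 \left(1404 + 52\right) = \left(-3\right) 1456 = -4368$)
$G{\left(g,m \right)} = \frac{5}{m} + \frac{m}{g}$ ($G{\left(g,m \right)} = \frac{m}{g} + \frac{5}{m} = \frac{5}{m} + \frac{m}{g}$)
$\left(-41525 - 13279\right) \left(G{\left(q{\left(-1 \right)},-97 \right)} + P\right) = \left(-41525 - 13279\right) \left(\left(\frac{5}{-97} - \frac{97}{-1}\right) - 4368\right) = - 54804 \left(\left(5 \left(- \frac{1}{97}\right) - -97\right) - 4368\right) = - 54804 \left(\left(- \frac{5}{97} + 97\right) - 4368\right) = - 54804 \left(\frac{9404}{97} - 4368\right) = \left(-54804\right) \left(- \frac{414292}{97}\right) = \frac{22704858768}{97}$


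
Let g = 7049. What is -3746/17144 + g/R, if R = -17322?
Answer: -46434067/74242092 ≈ -0.62544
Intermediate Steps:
-3746/17144 + g/R = -3746/17144 + 7049/(-17322) = -3746*1/17144 + 7049*(-1/17322) = -1873/8572 - 7049/17322 = -46434067/74242092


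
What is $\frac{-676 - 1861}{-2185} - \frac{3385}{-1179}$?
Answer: $\frac{10387348}{2576115} \approx 4.0322$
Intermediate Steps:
$\frac{-676 - 1861}{-2185} - \frac{3385}{-1179} = \left(-676 - 1861\right) \left(- \frac{1}{2185}\right) - - \frac{3385}{1179} = \left(-2537\right) \left(- \frac{1}{2185}\right) + \frac{3385}{1179} = \frac{2537}{2185} + \frac{3385}{1179} = \frac{10387348}{2576115}$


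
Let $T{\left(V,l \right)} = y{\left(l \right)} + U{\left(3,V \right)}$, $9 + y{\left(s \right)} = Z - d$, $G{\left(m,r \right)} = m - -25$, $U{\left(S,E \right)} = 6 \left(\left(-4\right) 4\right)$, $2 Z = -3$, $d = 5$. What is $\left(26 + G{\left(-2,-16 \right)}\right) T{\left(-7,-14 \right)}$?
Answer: $- \frac{10927}{2} \approx -5463.5$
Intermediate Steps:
$Z = - \frac{3}{2}$ ($Z = \frac{1}{2} \left(-3\right) = - \frac{3}{2} \approx -1.5$)
$U{\left(S,E \right)} = -96$ ($U{\left(S,E \right)} = 6 \left(-16\right) = -96$)
$G{\left(m,r \right)} = 25 + m$ ($G{\left(m,r \right)} = m + 25 = 25 + m$)
$y{\left(s \right)} = - \frac{31}{2}$ ($y{\left(s \right)} = -9 - \frac{13}{2} = - \frac{31}{2}$)
$T{\left(V,l \right)} = - \frac{223}{2}$ ($T{\left(V,l \right)} = - \frac{31}{2} - 96 = - \frac{223}{2}$)
$\left(26 + G{\left(-2,-16 \right)}\right) T{\left(-7,-14 \right)} = \left(26 + \left(25 - 2\right)\right) \left(- \frac{223}{2}\right) = \left(26 + 23\right) \left(- \frac{223}{2}\right) = 49 \left(- \frac{223}{2}\right) = - \frac{10927}{2}$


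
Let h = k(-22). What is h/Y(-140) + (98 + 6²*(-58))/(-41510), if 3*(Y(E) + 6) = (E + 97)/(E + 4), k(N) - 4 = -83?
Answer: 134273627/9983155 ≈ 13.450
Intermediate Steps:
k(N) = -79 (k(N) = 4 - 83 = -79)
Y(E) = -6 + (97 + E)/(3*(4 + E)) (Y(E) = -6 + ((E + 97)/(E + 4))/3 = -6 + ((97 + E)/(4 + E))/3 = -6 + (97 + E)/(3*(4 + E)))
h = -79
h/Y(-140) + (98 + 6²*(-58))/(-41510) = -79*3*(4 - 140)/(25 - 17*(-140)) + (98 + 6²*(-58))/(-41510) = -79*(-408/(25 + 2380)) + (98 + 36*(-58))*(-1/41510) = -79/((⅓)*(-1/136)*2405) + (98 - 2088)*(-1/41510) = -79/(-2405/408) - 1990*(-1/41510) = -79*(-408/2405) + 199/4151 = 32232/2405 + 199/4151 = 134273627/9983155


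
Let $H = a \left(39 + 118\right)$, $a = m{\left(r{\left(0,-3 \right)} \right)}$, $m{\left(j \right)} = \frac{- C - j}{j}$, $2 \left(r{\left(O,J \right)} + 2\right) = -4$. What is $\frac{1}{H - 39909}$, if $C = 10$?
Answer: $- \frac{2}{79347} \approx -2.5206 \cdot 10^{-5}$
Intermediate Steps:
$r{\left(O,J \right)} = -4$ ($r{\left(O,J \right)} = -2 + \frac{1}{2} \left(-4\right) = -2 - 2 = -4$)
$m{\left(j \right)} = \frac{-10 - j}{j}$ ($m{\left(j \right)} = \frac{\left(-1\right) 10 - j}{j} = \frac{-10 - j}{j}$)
$a = \frac{3}{2}$ ($a = \frac{-10 - -4}{-4} = - \frac{-10 + 4}{4} = \left(- \frac{1}{4}\right) \left(-6\right) = \frac{3}{2} \approx 1.5$)
$H = \frac{471}{2}$ ($H = \frac{3 \left(39 + 118\right)}{2} = \frac{3}{2} \cdot 157 = \frac{471}{2} \approx 235.5$)
$\frac{1}{H - 39909} = \frac{1}{\frac{471}{2} - 39909} = \frac{1}{- \frac{79347}{2}} = - \frac{2}{79347}$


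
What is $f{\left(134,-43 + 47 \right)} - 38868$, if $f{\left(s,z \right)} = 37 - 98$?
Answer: $-38929$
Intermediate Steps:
$f{\left(s,z \right)} = -61$ ($f{\left(s,z \right)} = 37 - 98 = -61$)
$f{\left(134,-43 + 47 \right)} - 38868 = -61 - 38868 = -38929$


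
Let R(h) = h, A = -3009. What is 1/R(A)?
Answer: -1/3009 ≈ -0.00033234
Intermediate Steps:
1/R(A) = 1/(-3009) = -1/3009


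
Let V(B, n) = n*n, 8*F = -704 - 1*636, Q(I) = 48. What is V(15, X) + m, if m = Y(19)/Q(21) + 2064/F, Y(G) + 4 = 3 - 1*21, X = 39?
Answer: 12126083/8040 ≈ 1508.2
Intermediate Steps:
Y(G) = -22 (Y(G) = -4 + (3 - 1*21) = -4 + (3 - 21) = -4 - 18 = -22)
F = -335/2 (F = (-704 - 1*636)/8 = (-704 - 636)/8 = (⅛)*(-1340) = -335/2 ≈ -167.50)
V(B, n) = n²
m = -102757/8040 (m = -22/48 + 2064/(-335/2) = -22*1/48 + 2064*(-2/335) = -11/24 - 4128/335 = -102757/8040 ≈ -12.781)
V(15, X) + m = 39² - 102757/8040 = 1521 - 102757/8040 = 12126083/8040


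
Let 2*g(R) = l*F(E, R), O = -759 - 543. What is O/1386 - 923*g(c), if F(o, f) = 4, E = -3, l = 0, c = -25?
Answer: -31/33 ≈ -0.93939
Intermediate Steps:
O = -1302
g(R) = 0 (g(R) = (0*4)/2 = (1/2)*0 = 0)
O/1386 - 923*g(c) = -1302/1386 - 923*0 = -1302*1/1386 + 0 = -31/33 + 0 = -31/33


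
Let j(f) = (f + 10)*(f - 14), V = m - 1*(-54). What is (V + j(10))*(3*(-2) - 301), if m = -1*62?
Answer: 27016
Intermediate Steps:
m = -62
V = -8 (V = -62 - 1*(-54) = -62 + 54 = -8)
j(f) = (-14 + f)*(10 + f) (j(f) = (10 + f)*(-14 + f) = (-14 + f)*(10 + f))
(V + j(10))*(3*(-2) - 301) = (-8 + (-140 + 10² - 4*10))*(3*(-2) - 301) = (-8 + (-140 + 100 - 40))*(-6 - 301) = (-8 - 80)*(-307) = -88*(-307) = 27016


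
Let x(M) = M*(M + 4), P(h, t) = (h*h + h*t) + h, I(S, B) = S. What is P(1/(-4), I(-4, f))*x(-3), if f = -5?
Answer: -39/16 ≈ -2.4375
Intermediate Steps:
P(h, t) = h + h**2 + h*t (P(h, t) = (h**2 + h*t) + h = h + h**2 + h*t)
x(M) = M*(4 + M)
P(1/(-4), I(-4, f))*x(-3) = ((1 + 1/(-4) - 4)/(-4))*(-3*(4 - 3)) = (-(1 - 1/4 - 4)/4)*(-3*1) = -1/4*(-13/4)*(-3) = (13/16)*(-3) = -39/16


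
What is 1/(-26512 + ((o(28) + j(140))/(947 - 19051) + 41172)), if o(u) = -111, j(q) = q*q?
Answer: 18104/265385151 ≈ 6.8218e-5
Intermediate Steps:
j(q) = q**2
1/(-26512 + ((o(28) + j(140))/(947 - 19051) + 41172)) = 1/(-26512 + ((-111 + 140**2)/(947 - 19051) + 41172)) = 1/(-26512 + ((-111 + 19600)/(-18104) + 41172)) = 1/(-26512 + (19489*(-1/18104) + 41172)) = 1/(-26512 + (-19489/18104 + 41172)) = 1/(-26512 + 745358399/18104) = 1/(265385151/18104) = 18104/265385151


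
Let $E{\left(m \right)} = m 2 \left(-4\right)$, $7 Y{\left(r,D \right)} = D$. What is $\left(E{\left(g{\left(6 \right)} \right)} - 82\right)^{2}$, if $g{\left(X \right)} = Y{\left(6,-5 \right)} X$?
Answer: $\frac{111556}{49} \approx 2276.7$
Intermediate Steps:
$Y{\left(r,D \right)} = \frac{D}{7}$
$g{\left(X \right)} = - \frac{5 X}{7}$ ($g{\left(X \right)} = \frac{1}{7} \left(-5\right) X = - \frac{5 X}{7}$)
$E{\left(m \right)} = - 8 m$ ($E{\left(m \right)} = 2 m \left(-4\right) = - 8 m$)
$\left(E{\left(g{\left(6 \right)} \right)} - 82\right)^{2} = \left(- 8 \left(\left(- \frac{5}{7}\right) 6\right) - 82\right)^{2} = \left(\left(-8\right) \left(- \frac{30}{7}\right) - 82\right)^{2} = \left(\frac{240}{7} - 82\right)^{2} = \left(- \frac{334}{7}\right)^{2} = \frac{111556}{49}$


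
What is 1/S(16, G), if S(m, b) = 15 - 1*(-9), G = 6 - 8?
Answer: 1/24 ≈ 0.041667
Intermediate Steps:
G = -2
S(m, b) = 24 (S(m, b) = 15 + 9 = 24)
1/S(16, G) = 1/24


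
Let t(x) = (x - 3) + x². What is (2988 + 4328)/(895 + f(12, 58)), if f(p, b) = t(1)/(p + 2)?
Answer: 102424/12529 ≈ 8.1750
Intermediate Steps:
t(x) = -3 + x + x² (t(x) = (-3 + x) + x² = -3 + x + x²)
f(p, b) = -1/(2 + p) (f(p, b) = (-3 + 1 + 1²)/(p + 2) = (-3 + 1 + 1)/(2 + p) = -1/(2 + p))
(2988 + 4328)/(895 + f(12, 58)) = (2988 + 4328)/(895 - 1/(2 + 12)) = 7316/(895 - 1/14) = 7316/(12529/14) = 7316*(14/12529) = 102424/12529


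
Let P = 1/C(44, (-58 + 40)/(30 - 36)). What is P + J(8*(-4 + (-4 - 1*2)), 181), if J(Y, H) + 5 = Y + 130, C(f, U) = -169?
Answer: 7604/169 ≈ 44.994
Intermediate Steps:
J(Y, H) = 125 + Y (J(Y, H) = -5 + (Y + 130) = -5 + (130 + Y) = 125 + Y)
P = -1/169 (P = 1/(-169) = -1/169 ≈ -0.0059172)
P + J(8*(-4 + (-4 - 1*2)), 181) = -1/169 + (125 + 8*(-4 + (-4 - 1*2))) = -1/169 + (125 + 8*(-4 + (-4 - 2))) = -1/169 + (125 + 8*(-4 - 6)) = -1/169 + (125 + 8*(-10)) = -1/169 + (125 - 80) = -1/169 + 45 = 7604/169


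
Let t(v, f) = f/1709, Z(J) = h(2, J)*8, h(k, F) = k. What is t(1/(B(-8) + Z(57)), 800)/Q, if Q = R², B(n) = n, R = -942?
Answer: 200/379126269 ≈ 5.2753e-7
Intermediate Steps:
Z(J) = 16 (Z(J) = 2*8 = 16)
t(v, f) = f/1709 (t(v, f) = f*(1/1709) = f/1709)
Q = 887364 (Q = (-942)² = 887364)
t(1/(B(-8) + Z(57)), 800)/Q = ((1/1709)*800)/887364 = (800/1709)*(1/887364) = 200/379126269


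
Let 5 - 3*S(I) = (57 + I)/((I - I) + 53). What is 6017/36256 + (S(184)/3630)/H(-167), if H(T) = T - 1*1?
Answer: 1104990317/6658233120 ≈ 0.16596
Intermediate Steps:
S(I) = 208/159 - I/159 (S(I) = 5/3 - (57 + I)/(3*((I - I) + 53)) = 5/3 - (57 + I)/(3*(0 + 53)) = 5/3 - (57 + I)/(3*53) = 5/3 - (57/53 + I/53)/3 = 5/3 + (-19/53 - I/159) = 208/159 - I/159)
H(T) = -1 + T (H(T) = T - 1 = -1 + T)
6017/36256 + (S(184)/3630)/H(-167) = 6017/36256 + ((208/159 - 1/159*184)/3630)/(-1 - 167) = 6017*(1/36256) + ((208/159 - 184/159)*(1/3630))/(-168) = 547/3296 + ((8/53)*(1/3630))*(-1/168) = 547/3296 + (4/96195)*(-1/168) = 547/3296 - 1/4040190 = 1104990317/6658233120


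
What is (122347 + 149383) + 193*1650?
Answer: 590180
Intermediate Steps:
(122347 + 149383) + 193*1650 = 271730 + 318450 = 590180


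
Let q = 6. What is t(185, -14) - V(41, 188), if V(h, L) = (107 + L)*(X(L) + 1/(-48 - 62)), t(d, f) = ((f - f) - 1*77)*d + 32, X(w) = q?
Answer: -351567/22 ≈ -15980.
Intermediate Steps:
X(w) = 6
t(d, f) = 32 - 77*d (t(d, f) = (0 - 77)*d + 32 = -77*d + 32 = 32 - 77*d)
V(h, L) = 70513/110 + 659*L/110 (V(h, L) = (107 + L)*(6 + 1/(-48 - 62)) = (107 + L)*(6 + 1/(-110)) = (107 + L)*(6 - 1/110) = (107 + L)*(659/110) = 70513/110 + 659*L/110)
t(185, -14) - V(41, 188) = (32 - 77*185) - (70513/110 + (659/110)*188) = (32 - 14245) - (70513/110 + 61946/55) = -14213 - 1*38881/22 = -14213 - 38881/22 = -351567/22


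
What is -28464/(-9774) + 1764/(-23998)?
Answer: 55486478/19546371 ≈ 2.8387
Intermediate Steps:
-28464/(-9774) + 1764/(-23998) = -28464*(-1/9774) + 1764*(-1/23998) = 4744/1629 - 882/11999 = 55486478/19546371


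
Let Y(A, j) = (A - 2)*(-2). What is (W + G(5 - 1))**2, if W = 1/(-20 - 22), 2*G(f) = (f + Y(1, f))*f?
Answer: 253009/1764 ≈ 143.43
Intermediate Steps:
Y(A, j) = 4 - 2*A (Y(A, j) = (-2 + A)*(-2) = 4 - 2*A)
G(f) = f*(2 + f)/2 (G(f) = ((f + (4 - 2*1))*f)/2 = ((f + (4 - 2))*f)/2 = ((f + 2)*f)/2 = ((2 + f)*f)/2 = (f*(2 + f))/2 = f*(2 + f)/2)
W = -1/42 (W = 1/(-42) = -1/42 ≈ -0.023810)
(W + G(5 - 1))**2 = (-1/42 + (5 - 1)*(2 + (5 - 1))/2)**2 = (-1/42 + (1/2)*4*(2 + 4))**2 = (-1/42 + (1/2)*4*6)**2 = (-1/42 + 12)**2 = (503/42)**2 = 253009/1764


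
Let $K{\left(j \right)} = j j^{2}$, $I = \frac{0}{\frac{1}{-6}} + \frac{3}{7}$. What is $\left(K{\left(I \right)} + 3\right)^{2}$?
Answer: $\frac{1115136}{117649} \approx 9.4785$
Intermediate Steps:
$I = \frac{3}{7}$ ($I = \frac{0}{- \frac{1}{6}} + 3 \cdot \frac{1}{7} = 0 \left(-6\right) + \frac{3}{7} = 0 + \frac{3}{7} = \frac{3}{7} \approx 0.42857$)
$K{\left(j \right)} = j^{3}$
$\left(K{\left(I \right)} + 3\right)^{2} = \left(\left(\frac{3}{7}\right)^{3} + 3\right)^{2} = \left(\frac{27}{343} + 3\right)^{2} = \left(\frac{1056}{343}\right)^{2} = \frac{1115136}{117649}$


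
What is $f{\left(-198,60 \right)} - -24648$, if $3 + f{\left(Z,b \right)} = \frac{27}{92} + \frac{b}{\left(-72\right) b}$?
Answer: $\frac{40812583}{1656} \approx 24645.0$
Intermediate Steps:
$f{\left(Z,b \right)} = - \frac{4505}{1656}$ ($f{\left(Z,b \right)} = -3 + \left(\frac{27}{92} + \frac{b}{\left(-72\right) b}\right) = -3 + \left(27 \cdot \frac{1}{92} + b \left(- \frac{1}{72 b}\right)\right) = -3 + \left(\frac{27}{92} - \frac{1}{72}\right) = -3 + \frac{463}{1656} = - \frac{4505}{1656}$)
$f{\left(-198,60 \right)} - -24648 = - \frac{4505}{1656} - -24648 = - \frac{4505}{1656} + 24648 = \frac{40812583}{1656}$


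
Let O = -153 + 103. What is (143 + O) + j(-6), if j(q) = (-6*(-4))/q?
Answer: 89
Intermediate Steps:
O = -50
j(q) = 24/q
(143 + O) + j(-6) = (143 - 50) + 24/(-6) = 93 + 24*(-⅙) = 93 - 4 = 89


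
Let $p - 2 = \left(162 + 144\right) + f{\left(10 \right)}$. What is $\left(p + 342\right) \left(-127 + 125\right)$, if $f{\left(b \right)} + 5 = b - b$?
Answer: $-1290$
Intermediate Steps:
$f{\left(b \right)} = -5$ ($f{\left(b \right)} = -5 + \left(b - b\right) = -5 + 0 = -5$)
$p = 303$ ($p = 2 + \left(\left(162 + 144\right) - 5\right) = 2 + \left(306 - 5\right) = 2 + 301 = 303$)
$\left(p + 342\right) \left(-127 + 125\right) = \left(303 + 342\right) \left(-127 + 125\right) = 645 \left(-2\right) = -1290$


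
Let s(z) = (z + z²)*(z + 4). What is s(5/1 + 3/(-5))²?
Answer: 622402704/15625 ≈ 39834.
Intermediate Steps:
s(z) = (4 + z)*(z + z²) (s(z) = (z + z²)*(4 + z) = (4 + z)*(z + z²))
s(5/1 + 3/(-5))² = ((5/1 + 3/(-5))*(4 + (5/1 + 3/(-5))² + 5*(5/1 + 3/(-5))))² = ((5*1 + 3*(-⅕))*(4 + (5*1 + 3*(-⅕))² + 5*(5*1 + 3*(-⅕))))² = ((5 - ⅗)*(4 + (5 - ⅗)² + 5*(5 - ⅗)))² = (22*(4 + (22/5)² + 5*(22/5))/5)² = (22*(4 + 484/25 + 22)/5)² = ((22/5)*(1134/25))² = (24948/125)² = 622402704/15625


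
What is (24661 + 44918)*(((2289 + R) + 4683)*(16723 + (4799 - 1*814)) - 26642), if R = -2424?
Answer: 6551095383018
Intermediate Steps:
(24661 + 44918)*(((2289 + R) + 4683)*(16723 + (4799 - 1*814)) - 26642) = (24661 + 44918)*(((2289 - 2424) + 4683)*(16723 + (4799 - 1*814)) - 26642) = 69579*((-135 + 4683)*(16723 + (4799 - 814)) - 26642) = 69579*(4548*(16723 + 3985) - 26642) = 69579*(4548*20708 - 26642) = 69579*(94179984 - 26642) = 69579*94153342 = 6551095383018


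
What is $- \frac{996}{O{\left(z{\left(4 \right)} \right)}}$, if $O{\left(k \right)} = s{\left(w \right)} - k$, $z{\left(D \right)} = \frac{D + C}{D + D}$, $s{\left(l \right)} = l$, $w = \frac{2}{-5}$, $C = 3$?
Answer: $\frac{13280}{17} \approx 781.18$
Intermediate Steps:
$w = - \frac{2}{5}$ ($w = 2 \left(- \frac{1}{5}\right) = - \frac{2}{5} \approx -0.4$)
$z{\left(D \right)} = \frac{3 + D}{2 D}$ ($z{\left(D \right)} = \frac{D + 3}{D + D} = \frac{3 + D}{2 D}$)
$O{\left(k \right)} = - \frac{2}{5} - k$
$- \frac{996}{O{\left(z{\left(4 \right)} \right)}} = - \frac{996}{- \frac{2}{5} - \frac{3 + 4}{2 \cdot 4}} = - \frac{996}{- \frac{2}{5} - \frac{1}{2} \cdot \frac{1}{4} \cdot 7} = - \frac{996}{- \frac{2}{5} - \frac{7}{8}} = - \frac{996}{- \frac{51}{40}} = \left(-996\right) \left(- \frac{40}{51}\right) = \frac{13280}{17}$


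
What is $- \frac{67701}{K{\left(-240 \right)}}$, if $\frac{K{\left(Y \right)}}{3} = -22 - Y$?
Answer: $- \frac{22567}{218} \approx -103.52$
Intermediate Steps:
$K{\left(Y \right)} = -66 - 3 Y$ ($K{\left(Y \right)} = 3 \left(-22 - Y\right) = -66 - 3 Y$)
$- \frac{67701}{K{\left(-240 \right)}} = - \frac{67701}{-66 - -720} = - \frac{67701}{-66 + 720} = - \frac{67701}{654} = \left(-67701\right) \frac{1}{654} = - \frac{22567}{218}$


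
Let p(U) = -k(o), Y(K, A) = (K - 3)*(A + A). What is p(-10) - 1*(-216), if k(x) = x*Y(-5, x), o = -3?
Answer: 360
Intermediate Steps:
Y(K, A) = 2*A*(-3 + K) (Y(K, A) = (-3 + K)*(2*A) = 2*A*(-3 + K))
k(x) = -16*x² (k(x) = x*(2*x*(-3 - 5)) = x*(2*x*(-8)) = x*(-16*x) = -16*x²)
p(U) = 144 (p(U) = -(-16)*(-3)² = -(-16)*9 = -1*(-144) = 144)
p(-10) - 1*(-216) = 144 - 1*(-216) = 144 + 216 = 360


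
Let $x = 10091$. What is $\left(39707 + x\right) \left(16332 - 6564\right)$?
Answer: $486426864$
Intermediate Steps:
$\left(39707 + x\right) \left(16332 - 6564\right) = \left(39707 + 10091\right) \left(16332 - 6564\right) = 49798 \cdot 9768 = 486426864$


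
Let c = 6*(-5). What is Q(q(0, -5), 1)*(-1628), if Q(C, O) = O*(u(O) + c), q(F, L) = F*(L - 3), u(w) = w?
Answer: 47212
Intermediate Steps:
c = -30
q(F, L) = F*(-3 + L)
Q(C, O) = O*(-30 + O) (Q(C, O) = O*(O - 30) = O*(-30 + O))
Q(q(0, -5), 1)*(-1628) = (1*(-30 + 1))*(-1628) = (1*(-29))*(-1628) = -29*(-1628) = 47212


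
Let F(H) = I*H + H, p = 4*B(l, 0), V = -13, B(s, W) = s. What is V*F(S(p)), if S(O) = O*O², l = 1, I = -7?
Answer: 4992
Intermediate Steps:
p = 4 (p = 4*1 = 4)
S(O) = O³
F(H) = -6*H (F(H) = -7*H + H = -6*H)
V*F(S(p)) = -(-78)*4³ = -(-78)*64 = -13*(-384) = 4992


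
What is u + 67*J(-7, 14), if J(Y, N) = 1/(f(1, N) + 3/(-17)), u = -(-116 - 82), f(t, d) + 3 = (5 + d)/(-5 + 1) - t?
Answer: 115630/607 ≈ 190.49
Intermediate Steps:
f(t, d) = -17/4 - t - d/4 (f(t, d) = -3 + ((5 + d)/(-5 + 1) - t) = -3 + ((5 + d)/(-4) - t) = -3 + ((5 + d)*(-¼) - t) = -3 + ((-5/4 - d/4) - t) = -3 + (-5/4 - t - d/4) = -17/4 - t - d/4)
u = 198 (u = -1*(-198) = 198)
J(Y, N) = 1/(-369/68 - N/4) (J(Y, N) = 1/((-17/4 - 1*1 - N/4) + 3/(-17)) = 1/((-17/4 - 1 - N/4) + 3*(-1/17)) = 1/((-21/4 - N/4) - 3/17) = 1/(-369/68 - N/4))
u + 67*J(-7, 14) = 198 + 67*(-68/(369 + 17*14)) = 198 + 67*(-68/(369 + 238)) = 198 + 67*(-68/607) = 198 - 4556/607 = 115630/607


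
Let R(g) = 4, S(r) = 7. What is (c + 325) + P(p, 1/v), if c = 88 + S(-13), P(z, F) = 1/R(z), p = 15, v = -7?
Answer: 1681/4 ≈ 420.25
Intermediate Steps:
P(z, F) = 1/4
c = 95 (c = 88 + 7 = 95)
(c + 325) + P(p, 1/v) = (95 + 325) + 1/4 = 420 + 1/4 = 1681/4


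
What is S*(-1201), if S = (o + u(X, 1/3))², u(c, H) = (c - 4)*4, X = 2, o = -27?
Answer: -1471225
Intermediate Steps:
u(c, H) = -16 + 4*c (u(c, H) = (-4 + c)*4 = -16 + 4*c)
S = 1225 (S = (-27 + (-16 + 4*2))² = (-27 + (-16 + 8))² = (-27 - 8)² = (-35)² = 1225)
S*(-1201) = 1225*(-1201) = -1471225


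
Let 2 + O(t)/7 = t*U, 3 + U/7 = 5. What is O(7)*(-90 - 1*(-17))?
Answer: -49056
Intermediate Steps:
U = 14 (U = -21 + 7*5 = -21 + 35 = 14)
O(t) = -14 + 98*t (O(t) = -14 + 7*(t*14) = -14 + 7*(14*t) = -14 + 98*t)
O(7)*(-90 - 1*(-17)) = (-14 + 98*7)*(-90 - 1*(-17)) = (-14 + 686)*(-90 + 17) = 672*(-73) = -49056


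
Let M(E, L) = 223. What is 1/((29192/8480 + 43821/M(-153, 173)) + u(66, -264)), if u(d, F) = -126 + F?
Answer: -236380/44924213 ≈ -0.0052617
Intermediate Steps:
1/((29192/8480 + 43821/M(-153, 173)) + u(66, -264)) = 1/((29192/8480 + 43821/223) + (-126 - 264)) = 1/((29192*(1/8480) + 43821*(1/223)) - 390) = 1/((3649/1060 + 43821/223) - 390) = 1/(47263987/236380 - 390) = 1/(-44924213/236380) = -236380/44924213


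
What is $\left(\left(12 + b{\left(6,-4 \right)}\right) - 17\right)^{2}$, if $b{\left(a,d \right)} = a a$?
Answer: $961$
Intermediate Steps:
$b{\left(a,d \right)} = a^{2}$
$\left(\left(12 + b{\left(6,-4 \right)}\right) - 17\right)^{2} = \left(\left(12 + 6^{2}\right) - 17\right)^{2} = \left(\left(12 + 36\right) - 17\right)^{2} = \left(48 - 17\right)^{2} = 31^{2} = 961$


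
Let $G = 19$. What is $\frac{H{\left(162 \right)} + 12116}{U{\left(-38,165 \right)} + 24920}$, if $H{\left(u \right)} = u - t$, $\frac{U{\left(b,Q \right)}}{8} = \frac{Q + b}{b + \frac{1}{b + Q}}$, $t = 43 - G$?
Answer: $\frac{2687525}{5459544} \approx 0.49226$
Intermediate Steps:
$t = 24$ ($t = 43 - 19 = 24$)
$U{\left(b,Q \right)} = \frac{8 \left(Q + b\right)}{b + \frac{1}{Q + b}}$ ($U{\left(b,Q \right)} = 8 \frac{Q + b}{b + \frac{1}{b + Q}} = 8 \frac{Q + b}{b + \frac{1}{Q + b}} = \frac{8 \left(Q + b\right)}{b + \frac{1}{Q + b}}$)
$H{\left(u \right)} = -24 + u$ ($H{\left(u \right)} = u - 24 = -24 + u$)
$\frac{H{\left(162 \right)} + 12116}{U{\left(-38,165 \right)} + 24920} = \frac{\left(-24 + 162\right) + 12116}{\frac{8 \left(165 - 38\right)^{2}}{1 + \left(-38\right)^{2} + 165 \left(-38\right)} + 24920} = \frac{138 + 12116}{\frac{8 \cdot 127^{2}}{1 + 1444 - 6270} + 24920} = \frac{12254}{8 \cdot 16129 \frac{1}{-4825} + 24920} = \frac{12254}{8 \cdot 16129 \left(- \frac{1}{4825}\right) + 24920} = \frac{12254}{- \frac{129032}{4825} + 24920} = \frac{12254}{\frac{120109968}{4825}} = 12254 \cdot \frac{4825}{120109968} = \frac{2687525}{5459544}$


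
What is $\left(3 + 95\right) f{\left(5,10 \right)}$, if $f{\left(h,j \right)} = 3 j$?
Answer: $2940$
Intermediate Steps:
$\left(3 + 95\right) f{\left(5,10 \right)} = \left(3 + 95\right) 3 \cdot 10 = 98 \cdot 30 = 2940$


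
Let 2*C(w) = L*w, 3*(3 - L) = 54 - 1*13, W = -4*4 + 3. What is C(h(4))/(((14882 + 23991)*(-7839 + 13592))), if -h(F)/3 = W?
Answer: -208/223636369 ≈ -9.3008e-7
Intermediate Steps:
W = -13 (W = -2*8 + 3 = -16 + 3 = -13)
L = -32/3 (L = 3 - (54 - 1*13)/3 = 3 - (54 - 13)/3 = 3 - ⅓*41 = 3 - 41/3 = -32/3 ≈ -10.667)
h(F) = 39 (h(F) = -3*(-13) = 39)
C(w) = -16*w/3 (C(w) = (-32*w/3)/2 = -16*w/3)
C(h(4))/(((14882 + 23991)*(-7839 + 13592))) = (-16/3*39)/(((14882 + 23991)*(-7839 + 13592))) = -208/(38873*5753) = -208/223636369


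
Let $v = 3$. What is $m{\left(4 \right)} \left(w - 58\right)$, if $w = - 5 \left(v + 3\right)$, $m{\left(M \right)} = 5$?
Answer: $-440$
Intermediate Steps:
$w = -30$ ($w = - 5 \left(3 + 3\right) = \left(-5\right) 6 = -30$)
$m{\left(4 \right)} \left(w - 58\right) = 5 \left(-30 - 58\right) = 5 \left(-88\right) = -440$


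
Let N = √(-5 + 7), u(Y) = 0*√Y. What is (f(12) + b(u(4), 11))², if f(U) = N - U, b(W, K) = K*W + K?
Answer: (-1 + √2)² ≈ 0.17157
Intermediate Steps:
u(Y) = 0
N = √2 ≈ 1.4142
b(W, K) = K + K*W
f(U) = √2 - U
(f(12) + b(u(4), 11))² = ((√2 - 1*12) + 11*(1 + 0))² = ((√2 - 12) + 11*1)² = ((-12 + √2) + 11)² = (-1 + √2)²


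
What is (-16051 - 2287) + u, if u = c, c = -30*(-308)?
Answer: -9098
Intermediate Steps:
c = 9240
u = 9240
(-16051 - 2287) + u = (-16051 - 2287) + 9240 = -18338 + 9240 = -9098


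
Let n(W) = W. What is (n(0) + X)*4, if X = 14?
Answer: 56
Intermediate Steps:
(n(0) + X)*4 = (0 + 14)*4 = 14*4 = 56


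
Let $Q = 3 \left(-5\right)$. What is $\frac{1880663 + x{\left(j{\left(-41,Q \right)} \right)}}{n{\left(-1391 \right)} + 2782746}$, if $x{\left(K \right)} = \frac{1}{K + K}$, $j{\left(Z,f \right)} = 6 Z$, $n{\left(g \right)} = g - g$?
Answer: $\frac{925286195}{1369111032} \approx 0.67583$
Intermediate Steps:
$n{\left(g \right)} = 0$
$Q = -15$
$x{\left(K \right)} = \frac{1}{2 K}$
$\frac{1880663 + x{\left(j{\left(-41,Q \right)} \right)}}{n{\left(-1391 \right)} + 2782746} = \frac{1880663 + \frac{1}{2 \cdot 6 \left(-41\right)}}{0 + 2782746} = \frac{1880663 + \frac{1}{2 \left(-246\right)}}{2782746} = \left(1880663 + \frac{1}{2} \left(- \frac{1}{246}\right)\right) \frac{1}{2782746} = \left(1880663 - \frac{1}{492}\right) \frac{1}{2782746} = \frac{925286195}{492} \cdot \frac{1}{2782746} = \frac{925286195}{1369111032}$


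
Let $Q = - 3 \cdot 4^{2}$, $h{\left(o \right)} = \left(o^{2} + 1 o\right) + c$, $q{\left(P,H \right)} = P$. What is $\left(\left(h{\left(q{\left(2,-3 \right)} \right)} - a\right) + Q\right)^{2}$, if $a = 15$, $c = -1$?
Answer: $3364$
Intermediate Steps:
$h{\left(o \right)} = -1 + o + o^{2}$ ($h{\left(o \right)} = \left(o^{2} + 1 o\right) - 1 = \left(o^{2} + o\right) - 1 = \left(o + o^{2}\right) - 1 = -1 + o + o^{2}$)
$Q = -48$ ($Q = \left(-3\right) 16 = -48$)
$\left(\left(h{\left(q{\left(2,-3 \right)} \right)} - a\right) + Q\right)^{2} = \left(\left(\left(-1 + 2 + 2^{2}\right) - 15\right) - 48\right)^{2} = \left(\left(\left(-1 + 2 + 4\right) - 15\right) - 48\right)^{2} = \left(\left(5 - 15\right) - 48\right)^{2} = \left(-10 - 48\right)^{2} = \left(-58\right)^{2} = 3364$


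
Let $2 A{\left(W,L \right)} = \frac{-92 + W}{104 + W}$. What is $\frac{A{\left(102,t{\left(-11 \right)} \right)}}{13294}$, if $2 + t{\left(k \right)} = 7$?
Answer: $\frac{5}{2738564} \approx 1.8258 \cdot 10^{-6}$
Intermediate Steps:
$t{\left(k \right)} = 5$ ($t{\left(k \right)} = -2 + 7 = 5$)
$A{\left(W,L \right)} = \frac{-92 + W}{2 \left(104 + W\right)}$ ($A{\left(W,L \right)} = \frac{\left(-92 + W\right) \frac{1}{104 + W}}{2} = \frac{\frac{1}{104 + W} \left(-92 + W\right)}{2} = \frac{-92 + W}{2 \left(104 + W\right)}$)
$\frac{A{\left(102,t{\left(-11 \right)} \right)}}{13294} = \frac{\frac{1}{2} \frac{1}{104 + 102} \left(-92 + 102\right)}{13294} = \frac{1}{2} \cdot \frac{1}{206} \cdot 10 \cdot \frac{1}{13294} = \frac{5}{206} \cdot \frac{1}{13294} = \frac{5}{2738564}$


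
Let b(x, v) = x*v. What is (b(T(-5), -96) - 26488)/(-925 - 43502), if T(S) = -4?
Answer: 104/177 ≈ 0.58757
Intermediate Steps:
b(x, v) = v*x
(b(T(-5), -96) - 26488)/(-925 - 43502) = (-96*(-4) - 26488)/(-925 - 43502) = (384 - 26488)/(-44427) = -26104*(-1/44427) = 104/177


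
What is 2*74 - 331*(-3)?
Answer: 1141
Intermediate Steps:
2*74 - 331*(-3) = 148 + 993 = 1141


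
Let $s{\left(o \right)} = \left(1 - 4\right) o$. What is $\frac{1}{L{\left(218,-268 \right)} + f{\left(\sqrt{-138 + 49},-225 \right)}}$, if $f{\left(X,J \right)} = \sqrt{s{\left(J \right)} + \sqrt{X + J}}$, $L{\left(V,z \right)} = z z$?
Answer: $\frac{1}{71824 + \sqrt{675 + \sqrt{-225 + i \sqrt{89}}}} \approx 1.3918 \cdot 10^{-5} - 6.0 \cdot 10^{-11} i$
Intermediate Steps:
$s{\left(o \right)} = - 3 o$
$L{\left(V,z \right)} = z^{2}$
$f{\left(X,J \right)} = \sqrt{\sqrt{J + X} - 3 J}$ ($f{\left(X,J \right)} = \sqrt{- 3 J + \sqrt{X + J}} = \sqrt{- 3 J + \sqrt{J + X}} = \sqrt{\sqrt{J + X} - 3 J}$)
$\frac{1}{L{\left(218,-268 \right)} + f{\left(\sqrt{-138 + 49},-225 \right)}} = \frac{1}{\left(-268\right)^{2} + \sqrt{\sqrt{-225 + \sqrt{-138 + 49}} - -675}} = \frac{1}{71824 + \sqrt{\sqrt{-225 + \sqrt{-89}} + 675}} = \frac{1}{71824 + \sqrt{\sqrt{-225 + i \sqrt{89}} + 675}} = \frac{1}{71824 + \sqrt{675 + \sqrt{-225 + i \sqrt{89}}}}$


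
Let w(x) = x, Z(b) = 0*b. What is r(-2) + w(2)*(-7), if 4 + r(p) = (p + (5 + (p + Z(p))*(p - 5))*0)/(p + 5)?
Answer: -56/3 ≈ -18.667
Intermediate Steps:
Z(b) = 0
r(p) = -4 + p/(5 + p) (r(p) = -4 + (p + (5 + (p + 0)*(p - 5))*0)/(p + 5) = -4 + (p + (5 + p*(-5 + p))*0)/(5 + p) = -4 + (p + 0)/(5 + p) = -4 + p/(5 + p))
r(-2) + w(2)*(-7) = (-20 - 3*(-2))/(5 - 2) + 2*(-7) = (-20 + 6)/3 - 14 = (⅓)*(-14) - 14 = -14/3 - 14 = -56/3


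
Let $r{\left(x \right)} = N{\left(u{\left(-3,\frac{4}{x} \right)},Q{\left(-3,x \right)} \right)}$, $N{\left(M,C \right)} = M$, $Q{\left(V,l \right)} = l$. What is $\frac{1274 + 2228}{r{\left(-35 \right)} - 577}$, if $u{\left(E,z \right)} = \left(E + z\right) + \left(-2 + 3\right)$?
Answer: $- \frac{122570}{20269} \approx -6.0472$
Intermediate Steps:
$u{\left(E,z \right)} = 1 + E + z$ ($u{\left(E,z \right)} = \left(E + z\right) + 1 = 1 + E + z$)
$r{\left(x \right)} = -2 + \frac{4}{x}$ ($r{\left(x \right)} = 1 - 3 + \frac{4}{x} = -2 + \frac{4}{x}$)
$\frac{1274 + 2228}{r{\left(-35 \right)} - 577} = \frac{1274 + 2228}{\left(-2 + \frac{4}{-35}\right) - 577} = \frac{3502}{\left(-2 + 4 \left(- \frac{1}{35}\right)\right) - 577} = \frac{3502}{\left(-2 - \frac{4}{35}\right) - 577} = \frac{3502}{- \frac{74}{35} - 577} = \frac{3502}{- \frac{20269}{35}} = 3502 \left(- \frac{35}{20269}\right) = - \frac{122570}{20269}$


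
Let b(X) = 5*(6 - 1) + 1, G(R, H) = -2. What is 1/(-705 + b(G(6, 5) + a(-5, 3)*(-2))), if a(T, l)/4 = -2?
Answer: -1/679 ≈ -0.0014728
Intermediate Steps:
a(T, l) = -8 (a(T, l) = 4*(-2) = -8)
b(X) = 26 (b(X) = 5*5 + 1 = 25 + 1 = 26)
1/(-705 + b(G(6, 5) + a(-5, 3)*(-2))) = 1/(-705 + 26) = 1/(-679) = -1/679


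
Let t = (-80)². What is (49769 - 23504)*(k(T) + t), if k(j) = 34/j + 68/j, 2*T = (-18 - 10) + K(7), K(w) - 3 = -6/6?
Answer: 2182568970/13 ≈ 1.6789e+8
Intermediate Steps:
t = 6400
K(w) = 2 (K(w) = 3 - 6/6 = 3 - 6*⅙ = 3 - 1 = 2)
T = -13 (T = ((-18 - 10) + 2)/2 = (-28 + 2)/2 = (½)*(-26) = -13)
k(j) = 102/j
(49769 - 23504)*(k(T) + t) = (49769 - 23504)*(102/(-13) + 6400) = 26265*(102*(-1/13) + 6400) = 26265*(-102/13 + 6400) = 26265*(83098/13) = 2182568970/13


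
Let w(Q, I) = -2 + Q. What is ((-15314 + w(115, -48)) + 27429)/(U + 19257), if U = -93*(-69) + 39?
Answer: 4076/8571 ≈ 0.47556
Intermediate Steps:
U = 6456 (U = 6417 + 39 = 6456)
((-15314 + w(115, -48)) + 27429)/(U + 19257) = ((-15314 + (-2 + 115)) + 27429)/(6456 + 19257) = ((-15314 + 113) + 27429)/25713 = (-15201 + 27429)*(1/25713) = 12228*(1/25713) = 4076/8571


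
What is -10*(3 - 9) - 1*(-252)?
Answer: 312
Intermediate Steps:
-10*(3 - 9) - 1*(-252) = -10*(-6) + 252 = 60 + 252 = 312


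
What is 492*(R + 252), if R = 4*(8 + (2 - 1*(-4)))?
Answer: 151536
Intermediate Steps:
R = 56 (R = 4*(8 + (2 + 4)) = 4*(8 + 6) = 4*14 = 56)
492*(R + 252) = 492*(56 + 252) = 492*308 = 151536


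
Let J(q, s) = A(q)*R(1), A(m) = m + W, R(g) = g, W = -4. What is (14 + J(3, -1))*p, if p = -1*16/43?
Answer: -208/43 ≈ -4.8372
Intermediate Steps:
p = -16/43 (p = -16*1/43 = -16/43 ≈ -0.37209)
A(m) = -4 + m (A(m) = m - 4 = -4 + m)
J(q, s) = -4 + q (J(q, s) = (-4 + q)*1 = -4 + q)
(14 + J(3, -1))*p = (14 + (-4 + 3))*(-16/43) = (14 - 1)*(-16/43) = 13*(-16/43) = -208/43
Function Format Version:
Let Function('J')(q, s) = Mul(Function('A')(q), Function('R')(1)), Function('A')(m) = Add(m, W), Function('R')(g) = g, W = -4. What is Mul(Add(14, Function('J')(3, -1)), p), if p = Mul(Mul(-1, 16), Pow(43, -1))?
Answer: Rational(-208, 43) ≈ -4.8372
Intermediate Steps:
p = Rational(-16, 43) (p = Mul(-16, Rational(1, 43)) = Rational(-16, 43) ≈ -0.37209)
Function('A')(m) = Add(-4, m) (Function('A')(m) = Add(m, -4) = Add(-4, m))
Function('J')(q, s) = Add(-4, q) (Function('J')(q, s) = Mul(Add(-4, q), 1) = Add(-4, q))
Mul(Add(14, Function('J')(3, -1)), p) = Mul(Add(14, Add(-4, 3)), Rational(-16, 43)) = Mul(Add(14, -1), Rational(-16, 43)) = Mul(13, Rational(-16, 43)) = Rational(-208, 43)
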